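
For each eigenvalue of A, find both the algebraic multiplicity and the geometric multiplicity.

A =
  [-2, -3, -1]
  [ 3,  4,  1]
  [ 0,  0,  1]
λ = 1: alg = 3, geom = 2

Step 1 — factor the characteristic polynomial to read off the algebraic multiplicities:
  χ_A(x) = (x - 1)^3

Step 2 — compute geometric multiplicities via the rank-nullity identity g(λ) = n − rank(A − λI):
  rank(A − (1)·I) = 1, so dim ker(A − (1)·I) = n − 1 = 2

Summary:
  λ = 1: algebraic multiplicity = 3, geometric multiplicity = 2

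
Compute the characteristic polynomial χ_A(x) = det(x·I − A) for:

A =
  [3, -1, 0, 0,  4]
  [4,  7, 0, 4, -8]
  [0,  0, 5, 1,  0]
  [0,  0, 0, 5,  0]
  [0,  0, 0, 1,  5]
x^5 - 25*x^4 + 250*x^3 - 1250*x^2 + 3125*x - 3125

Expanding det(x·I − A) (e.g. by cofactor expansion or by noting that A is similar to its Jordan form J, which has the same characteristic polynomial as A) gives
  χ_A(x) = x^5 - 25*x^4 + 250*x^3 - 1250*x^2 + 3125*x - 3125
which factors as (x - 5)^5. The eigenvalues (with algebraic multiplicities) are λ = 5 with multiplicity 5.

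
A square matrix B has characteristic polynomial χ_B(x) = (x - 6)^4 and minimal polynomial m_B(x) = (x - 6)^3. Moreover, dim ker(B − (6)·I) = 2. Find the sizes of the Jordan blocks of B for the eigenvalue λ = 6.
Block sizes for λ = 6: [3, 1]

Step 1 — from the characteristic polynomial, algebraic multiplicity of λ = 6 is 4. From dim ker(B − (6)·I) = 2, there are exactly 2 Jordan blocks for λ = 6.
Step 2 — from the minimal polynomial, the factor (x − 6)^3 tells us the largest block for λ = 6 has size 3.
Step 3 — with total size 4, 2 blocks, and largest block 3, the block sizes (in nonincreasing order) are [3, 1].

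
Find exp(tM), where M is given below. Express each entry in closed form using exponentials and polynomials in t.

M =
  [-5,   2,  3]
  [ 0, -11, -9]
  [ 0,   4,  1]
e^{tM} =
  [exp(-5*t), 2*t*exp(-5*t), 3*t*exp(-5*t)]
  [0, -6*t*exp(-5*t) + exp(-5*t), -9*t*exp(-5*t)]
  [0, 4*t*exp(-5*t), 6*t*exp(-5*t) + exp(-5*t)]

Strategy: write M = P · J · P⁻¹ where J is a Jordan canonical form, so e^{tM} = P · e^{tJ} · P⁻¹, and e^{tJ} can be computed block-by-block.

M has Jordan form
J =
  [-5,  1,  0]
  [ 0, -5,  0]
  [ 0,  0, -5]
(up to reordering of blocks).

Per-block formulas:
  For a 2×2 Jordan block J_2(-5): exp(t · J_2(-5)) = e^(-5t)·(I + t·N), where N is the 2×2 nilpotent shift.
  For a 1×1 block at λ = -5: exp(t · [-5]) = [e^(-5t)].

After assembling e^{tJ} and conjugating by P, we get:

e^{tM} =
  [exp(-5*t), 2*t*exp(-5*t), 3*t*exp(-5*t)]
  [0, -6*t*exp(-5*t) + exp(-5*t), -9*t*exp(-5*t)]
  [0, 4*t*exp(-5*t), 6*t*exp(-5*t) + exp(-5*t)]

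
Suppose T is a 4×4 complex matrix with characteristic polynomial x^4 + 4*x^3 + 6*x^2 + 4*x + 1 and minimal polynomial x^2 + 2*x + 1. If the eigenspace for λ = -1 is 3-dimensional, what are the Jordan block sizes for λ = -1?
Block sizes for λ = -1: [2, 1, 1]

Step 1 — from the characteristic polynomial, algebraic multiplicity of λ = -1 is 4. From dim ker(T − (-1)·I) = 3, there are exactly 3 Jordan blocks for λ = -1.
Step 2 — from the minimal polynomial, the factor (x + 1)^2 tells us the largest block for λ = -1 has size 2.
Step 3 — with total size 4, 3 blocks, and largest block 2, the block sizes (in nonincreasing order) are [2, 1, 1].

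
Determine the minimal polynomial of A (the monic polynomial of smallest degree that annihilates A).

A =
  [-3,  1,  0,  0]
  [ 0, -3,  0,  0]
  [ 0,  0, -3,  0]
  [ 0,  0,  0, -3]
x^2 + 6*x + 9

The characteristic polynomial is χ_A(x) = (x + 3)^4, so the eigenvalues are known. The minimal polynomial is
  m_A(x) = Π_λ (x − λ)^{k_λ}
where k_λ is the size of the *largest* Jordan block for λ (equivalently, the smallest k with (A − λI)^k v = 0 for every generalised eigenvector v of λ).

  λ = -3: largest Jordan block has size 2, contributing (x + 3)^2

So m_A(x) = (x + 3)^2 = x^2 + 6*x + 9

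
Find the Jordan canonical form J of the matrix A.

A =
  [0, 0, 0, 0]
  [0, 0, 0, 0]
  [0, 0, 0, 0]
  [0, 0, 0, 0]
J_1(0) ⊕ J_1(0) ⊕ J_1(0) ⊕ J_1(0)

The characteristic polynomial is
  det(x·I − A) = x^4

Eigenvalues and multiplicities (the geometric multiplicity of λ is n − rank(A − λI), which equals the number of Jordan blocks for λ):
  λ = 0: algebraic multiplicity = 4, geometric multiplicity = 4

Determining the block sizes for each eigenvalue:
  λ = 0: gm = am = 4, so every block has size 1 → block sizes [1, 1, 1, 1]

Assembling the blocks gives a Jordan form
J =
  [0, 0, 0, 0]
  [0, 0, 0, 0]
  [0, 0, 0, 0]
  [0, 0, 0, 0]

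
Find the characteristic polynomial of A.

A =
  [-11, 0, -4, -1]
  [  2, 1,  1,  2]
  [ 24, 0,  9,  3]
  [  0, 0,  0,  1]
x^4 - 6*x^2 + 8*x - 3

Expanding det(x·I − A) (e.g. by cofactor expansion or by noting that A is similar to its Jordan form J, which has the same characteristic polynomial as A) gives
  χ_A(x) = x^4 - 6*x^2 + 8*x - 3
which factors as (x - 1)^3*(x + 3). The eigenvalues (with algebraic multiplicities) are λ = -3 with multiplicity 1, λ = 1 with multiplicity 3.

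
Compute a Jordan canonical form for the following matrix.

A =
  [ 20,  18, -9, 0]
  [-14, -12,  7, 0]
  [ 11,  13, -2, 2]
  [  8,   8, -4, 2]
J_3(2) ⊕ J_1(2)

The characteristic polynomial is
  det(x·I − A) = x^4 - 8*x^3 + 24*x^2 - 32*x + 16 = (x - 2)^4

Eigenvalues and multiplicities (the geometric multiplicity of λ is n − rank(A − λI), which equals the number of Jordan blocks for λ):
  λ = 2: algebraic multiplicity = 4, geometric multiplicity = 2

Determining the block sizes for each eigenvalue:
  λ = 2: with am = 4 and gm = 2, the partition is not yet determined (e.g. several partitions of 4 into 2 parts exist). Let N = A − (2)·I. Computing rank(N^1) = 2, rank(N^2) = 1, rank(N^3) = 0; the number of blocks of size ≥ j is rank(N^{j−1}) − rank(N^j), giving [2, 1, 1]. So we have 1 block(s) of size 3, 1 block(s) of size 1 → block sizes [3, 1]

Assembling the blocks gives a Jordan form
J =
  [2, 1, 0, 0]
  [0, 2, 1, 0]
  [0, 0, 2, 0]
  [0, 0, 0, 2]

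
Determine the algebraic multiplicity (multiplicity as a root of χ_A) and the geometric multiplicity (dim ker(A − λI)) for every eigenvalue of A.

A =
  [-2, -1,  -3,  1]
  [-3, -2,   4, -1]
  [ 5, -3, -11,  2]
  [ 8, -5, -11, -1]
λ = -4: alg = 4, geom = 2

Step 1 — factor the characteristic polynomial to read off the algebraic multiplicities:
  χ_A(x) = (x + 4)^4

Step 2 — compute geometric multiplicities via the rank-nullity identity g(λ) = n − rank(A − λI):
  rank(A − (-4)·I) = 2, so dim ker(A − (-4)·I) = n − 2 = 2

Summary:
  λ = -4: algebraic multiplicity = 4, geometric multiplicity = 2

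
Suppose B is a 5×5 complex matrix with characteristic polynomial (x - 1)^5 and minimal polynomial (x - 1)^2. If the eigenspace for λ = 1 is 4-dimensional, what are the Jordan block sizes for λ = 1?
Block sizes for λ = 1: [2, 1, 1, 1]

Step 1 — from the characteristic polynomial, algebraic multiplicity of λ = 1 is 5. From dim ker(B − (1)·I) = 4, there are exactly 4 Jordan blocks for λ = 1.
Step 2 — from the minimal polynomial, the factor (x − 1)^2 tells us the largest block for λ = 1 has size 2.
Step 3 — with total size 5, 4 blocks, and largest block 2, the block sizes (in nonincreasing order) are [2, 1, 1, 1].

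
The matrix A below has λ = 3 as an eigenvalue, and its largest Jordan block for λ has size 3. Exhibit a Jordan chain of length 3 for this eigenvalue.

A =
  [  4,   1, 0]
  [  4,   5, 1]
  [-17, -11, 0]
A Jordan chain for λ = 3 of length 3:
v_1 = (5, -5, -10)ᵀ
v_2 = (1, 4, -17)ᵀ
v_3 = (1, 0, 0)ᵀ

Let N = A − (3)·I. We want v_3 with N^3 v_3 = 0 but N^2 v_3 ≠ 0; then v_{j-1} := N · v_j for j = 3, …, 2.

Pick v_3 = (1, 0, 0)ᵀ.
Then v_2 = N · v_3 = (1, 4, -17)ᵀ.
Then v_1 = N · v_2 = (5, -5, -10)ᵀ.

Sanity check: (A − (3)·I) v_1 = (0, 0, 0)ᵀ = 0. ✓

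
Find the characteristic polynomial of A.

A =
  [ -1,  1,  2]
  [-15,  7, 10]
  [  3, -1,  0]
x^3 - 6*x^2 + 12*x - 8

Expanding det(x·I − A) (e.g. by cofactor expansion or by noting that A is similar to its Jordan form J, which has the same characteristic polynomial as A) gives
  χ_A(x) = x^3 - 6*x^2 + 12*x - 8
which factors as (x - 2)^3. The eigenvalues (with algebraic multiplicities) are λ = 2 with multiplicity 3.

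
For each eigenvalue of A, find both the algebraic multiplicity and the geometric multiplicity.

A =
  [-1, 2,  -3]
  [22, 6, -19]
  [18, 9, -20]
λ = -5: alg = 3, geom = 1

Step 1 — factor the characteristic polynomial to read off the algebraic multiplicities:
  χ_A(x) = (x + 5)^3

Step 2 — compute geometric multiplicities via the rank-nullity identity g(λ) = n − rank(A − λI):
  rank(A − (-5)·I) = 2, so dim ker(A − (-5)·I) = n − 2 = 1

Summary:
  λ = -5: algebraic multiplicity = 3, geometric multiplicity = 1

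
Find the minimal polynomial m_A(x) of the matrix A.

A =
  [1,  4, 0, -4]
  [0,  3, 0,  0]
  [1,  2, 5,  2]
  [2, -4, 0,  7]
x^3 - 13*x^2 + 55*x - 75

The characteristic polynomial is χ_A(x) = (x - 5)^2*(x - 3)^2, so the eigenvalues are known. The minimal polynomial is
  m_A(x) = Π_λ (x − λ)^{k_λ}
where k_λ is the size of the *largest* Jordan block for λ (equivalently, the smallest k with (A − λI)^k v = 0 for every generalised eigenvector v of λ).

  λ = 3: largest Jordan block has size 1, contributing (x − 3)
  λ = 5: largest Jordan block has size 2, contributing (x − 5)^2

So m_A(x) = (x - 5)^2*(x - 3) = x^3 - 13*x^2 + 55*x - 75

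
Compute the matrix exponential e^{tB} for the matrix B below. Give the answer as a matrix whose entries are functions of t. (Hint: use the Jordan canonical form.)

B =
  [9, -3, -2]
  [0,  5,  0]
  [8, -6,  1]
e^{tB} =
  [4*t*exp(5*t) + exp(5*t), -3*t*exp(5*t), -2*t*exp(5*t)]
  [0, exp(5*t), 0]
  [8*t*exp(5*t), -6*t*exp(5*t), -4*t*exp(5*t) + exp(5*t)]

Strategy: write B = P · J · P⁻¹ where J is a Jordan canonical form, so e^{tB} = P · e^{tJ} · P⁻¹, and e^{tJ} can be computed block-by-block.

B has Jordan form
J =
  [5, 1, 0]
  [0, 5, 0]
  [0, 0, 5]
(up to reordering of blocks).

Per-block formulas:
  For a 1×1 block at λ = 5: exp(t · [5]) = [e^(5t)].
  For a 2×2 Jordan block J_2(5): exp(t · J_2(5)) = e^(5t)·(I + t·N), where N is the 2×2 nilpotent shift.

After assembling e^{tJ} and conjugating by P, we get:

e^{tB} =
  [4*t*exp(5*t) + exp(5*t), -3*t*exp(5*t), -2*t*exp(5*t)]
  [0, exp(5*t), 0]
  [8*t*exp(5*t), -6*t*exp(5*t), -4*t*exp(5*t) + exp(5*t)]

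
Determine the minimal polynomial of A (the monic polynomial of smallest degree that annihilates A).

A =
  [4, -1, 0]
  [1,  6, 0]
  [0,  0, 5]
x^2 - 10*x + 25

The characteristic polynomial is χ_A(x) = (x - 5)^3, so the eigenvalues are known. The minimal polynomial is
  m_A(x) = Π_λ (x − λ)^{k_λ}
where k_λ is the size of the *largest* Jordan block for λ (equivalently, the smallest k with (A − λI)^k v = 0 for every generalised eigenvector v of λ).

  λ = 5: largest Jordan block has size 2, contributing (x − 5)^2

So m_A(x) = (x - 5)^2 = x^2 - 10*x + 25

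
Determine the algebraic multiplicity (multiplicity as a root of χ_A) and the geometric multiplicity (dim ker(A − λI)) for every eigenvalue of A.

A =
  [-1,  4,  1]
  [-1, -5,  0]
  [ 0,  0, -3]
λ = -3: alg = 3, geom = 1

Step 1 — factor the characteristic polynomial to read off the algebraic multiplicities:
  χ_A(x) = (x + 3)^3

Step 2 — compute geometric multiplicities via the rank-nullity identity g(λ) = n − rank(A − λI):
  rank(A − (-3)·I) = 2, so dim ker(A − (-3)·I) = n − 2 = 1

Summary:
  λ = -3: algebraic multiplicity = 3, geometric multiplicity = 1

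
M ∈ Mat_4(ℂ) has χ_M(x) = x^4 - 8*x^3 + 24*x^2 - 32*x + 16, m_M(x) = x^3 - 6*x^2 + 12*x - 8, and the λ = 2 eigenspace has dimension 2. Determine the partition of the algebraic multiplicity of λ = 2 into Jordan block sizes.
Block sizes for λ = 2: [3, 1]

Step 1 — from the characteristic polynomial, algebraic multiplicity of λ = 2 is 4. From dim ker(M − (2)·I) = 2, there are exactly 2 Jordan blocks for λ = 2.
Step 2 — from the minimal polynomial, the factor (x − 2)^3 tells us the largest block for λ = 2 has size 3.
Step 3 — with total size 4, 2 blocks, and largest block 3, the block sizes (in nonincreasing order) are [3, 1].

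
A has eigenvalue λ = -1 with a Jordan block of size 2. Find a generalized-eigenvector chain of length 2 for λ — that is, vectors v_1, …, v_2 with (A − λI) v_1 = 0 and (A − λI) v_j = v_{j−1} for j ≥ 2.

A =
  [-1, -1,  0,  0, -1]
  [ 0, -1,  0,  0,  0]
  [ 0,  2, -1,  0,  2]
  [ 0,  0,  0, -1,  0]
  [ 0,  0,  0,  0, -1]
A Jordan chain for λ = -1 of length 2:
v_1 = (-1, 0, 2, 0, 0)ᵀ
v_2 = (0, 1, 0, 0, 0)ᵀ

Let N = A − (-1)·I. We want v_2 with N^2 v_2 = 0 but N^1 v_2 ≠ 0; then v_{j-1} := N · v_j for j = 2, …, 2.

Pick v_2 = (0, 1, 0, 0, 0)ᵀ.
Then v_1 = N · v_2 = (-1, 0, 2, 0, 0)ᵀ.

Sanity check: (A − (-1)·I) v_1 = (0, 0, 0, 0, 0)ᵀ = 0. ✓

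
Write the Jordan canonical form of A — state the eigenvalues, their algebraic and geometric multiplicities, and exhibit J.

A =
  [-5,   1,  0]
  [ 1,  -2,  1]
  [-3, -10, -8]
J_3(-5)

The characteristic polynomial is
  det(x·I − A) = x^3 + 15*x^2 + 75*x + 125 = (x + 5)^3

Eigenvalues and multiplicities (the geometric multiplicity of λ is n − rank(A − λI), which equals the number of Jordan blocks for λ):
  λ = -5: algebraic multiplicity = 3, geometric multiplicity = 1

Determining the block sizes for each eigenvalue:
  λ = -5: one block (gm = 1), so the single block has size am = 3 → block sizes [3]

Assembling the blocks gives a Jordan form
J =
  [-5,  1,  0]
  [ 0, -5,  1]
  [ 0,  0, -5]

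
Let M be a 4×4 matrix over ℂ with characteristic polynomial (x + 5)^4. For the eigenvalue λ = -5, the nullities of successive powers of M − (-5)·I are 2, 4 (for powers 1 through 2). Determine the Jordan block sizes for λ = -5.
Block sizes for λ = -5: [2, 2]

From the dimensions of kernels of powers, the number of Jordan blocks of size at least j is d_j − d_{j−1} where d_j = dim ker(N^j) (with d_0 = 0). Computing the differences gives [2, 2].
The number of blocks of size exactly k is (#blocks of size ≥ k) − (#blocks of size ≥ k + 1), so the partition is: 2 block(s) of size 2.
In nonincreasing order the block sizes are [2, 2].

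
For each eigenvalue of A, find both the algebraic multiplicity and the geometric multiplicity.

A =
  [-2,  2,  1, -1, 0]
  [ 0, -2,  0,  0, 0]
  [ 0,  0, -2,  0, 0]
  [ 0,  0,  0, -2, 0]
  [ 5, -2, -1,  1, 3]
λ = -2: alg = 4, geom = 3; λ = 3: alg = 1, geom = 1

Step 1 — factor the characteristic polynomial to read off the algebraic multiplicities:
  χ_A(x) = (x - 3)*(x + 2)^4

Step 2 — compute geometric multiplicities via the rank-nullity identity g(λ) = n − rank(A − λI):
  rank(A − (-2)·I) = 2, so dim ker(A − (-2)·I) = n − 2 = 3
  rank(A − (3)·I) = 4, so dim ker(A − (3)·I) = n − 4 = 1

Summary:
  λ = -2: algebraic multiplicity = 4, geometric multiplicity = 3
  λ = 3: algebraic multiplicity = 1, geometric multiplicity = 1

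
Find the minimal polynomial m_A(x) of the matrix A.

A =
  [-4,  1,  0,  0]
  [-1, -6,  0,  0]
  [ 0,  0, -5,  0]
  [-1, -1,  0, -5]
x^2 + 10*x + 25

The characteristic polynomial is χ_A(x) = (x + 5)^4, so the eigenvalues are known. The minimal polynomial is
  m_A(x) = Π_λ (x − λ)^{k_λ}
where k_λ is the size of the *largest* Jordan block for λ (equivalently, the smallest k with (A − λI)^k v = 0 for every generalised eigenvector v of λ).

  λ = -5: largest Jordan block has size 2, contributing (x + 5)^2

So m_A(x) = (x + 5)^2 = x^2 + 10*x + 25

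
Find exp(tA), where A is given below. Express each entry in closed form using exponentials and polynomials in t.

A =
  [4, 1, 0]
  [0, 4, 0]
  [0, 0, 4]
e^{tA} =
  [exp(4*t), t*exp(4*t), 0]
  [0, exp(4*t), 0]
  [0, 0, exp(4*t)]

Strategy: write A = P · J · P⁻¹ where J is a Jordan canonical form, so e^{tA} = P · e^{tJ} · P⁻¹, and e^{tJ} can be computed block-by-block.

A has Jordan form
J =
  [4, 1, 0]
  [0, 4, 0]
  [0, 0, 4]
(up to reordering of blocks).

Per-block formulas:
  For a 1×1 block at λ = 4: exp(t · [4]) = [e^(4t)].
  For a 2×2 Jordan block J_2(4): exp(t · J_2(4)) = e^(4t)·(I + t·N), where N is the 2×2 nilpotent shift.

After assembling e^{tJ} and conjugating by P, we get:

e^{tA} =
  [exp(4*t), t*exp(4*t), 0]
  [0, exp(4*t), 0]
  [0, 0, exp(4*t)]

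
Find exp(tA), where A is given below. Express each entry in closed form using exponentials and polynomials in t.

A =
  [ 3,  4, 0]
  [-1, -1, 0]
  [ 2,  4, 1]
e^{tA} =
  [2*t*exp(t) + exp(t), 4*t*exp(t), 0]
  [-t*exp(t), -2*t*exp(t) + exp(t), 0]
  [2*t*exp(t), 4*t*exp(t), exp(t)]

Strategy: write A = P · J · P⁻¹ where J is a Jordan canonical form, so e^{tA} = P · e^{tJ} · P⁻¹, and e^{tJ} can be computed block-by-block.

A has Jordan form
J =
  [1, 1, 0]
  [0, 1, 0]
  [0, 0, 1]
(up to reordering of blocks).

Per-block formulas:
  For a 2×2 Jordan block J_2(1): exp(t · J_2(1)) = e^(1t)·(I + t·N), where N is the 2×2 nilpotent shift.
  For a 1×1 block at λ = 1: exp(t · [1]) = [e^(1t)].

After assembling e^{tJ} and conjugating by P, we get:

e^{tA} =
  [2*t*exp(t) + exp(t), 4*t*exp(t), 0]
  [-t*exp(t), -2*t*exp(t) + exp(t), 0]
  [2*t*exp(t), 4*t*exp(t), exp(t)]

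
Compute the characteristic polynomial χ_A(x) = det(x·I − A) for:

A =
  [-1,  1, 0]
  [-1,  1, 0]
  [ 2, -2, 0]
x^3

Expanding det(x·I − A) (e.g. by cofactor expansion or by noting that A is similar to its Jordan form J, which has the same characteristic polynomial as A) gives
  χ_A(x) = x^3
which factors as x^3. The eigenvalues (with algebraic multiplicities) are λ = 0 with multiplicity 3.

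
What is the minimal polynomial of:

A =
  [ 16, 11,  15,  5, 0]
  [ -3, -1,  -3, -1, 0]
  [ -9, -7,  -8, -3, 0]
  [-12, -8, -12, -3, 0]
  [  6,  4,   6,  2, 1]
x^3 - 3*x^2 + 3*x - 1

The characteristic polynomial is χ_A(x) = (x - 1)^5, so the eigenvalues are known. The minimal polynomial is
  m_A(x) = Π_λ (x − λ)^{k_λ}
where k_λ is the size of the *largest* Jordan block for λ (equivalently, the smallest k with (A − λI)^k v = 0 for every generalised eigenvector v of λ).

  λ = 1: largest Jordan block has size 3, contributing (x − 1)^3

So m_A(x) = (x - 1)^3 = x^3 - 3*x^2 + 3*x - 1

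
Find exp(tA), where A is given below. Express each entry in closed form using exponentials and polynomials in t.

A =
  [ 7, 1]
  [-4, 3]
e^{tA} =
  [2*t*exp(5*t) + exp(5*t), t*exp(5*t)]
  [-4*t*exp(5*t), -2*t*exp(5*t) + exp(5*t)]

Strategy: write A = P · J · P⁻¹ where J is a Jordan canonical form, so e^{tA} = P · e^{tJ} · P⁻¹, and e^{tJ} can be computed block-by-block.

A has Jordan form
J =
  [5, 1]
  [0, 5]
(up to reordering of blocks).

Per-block formulas:
  For a 2×2 Jordan block J_2(5): exp(t · J_2(5)) = e^(5t)·(I + t·N), where N is the 2×2 nilpotent shift.

After assembling e^{tJ} and conjugating by P, we get:

e^{tA} =
  [2*t*exp(5*t) + exp(5*t), t*exp(5*t)]
  [-4*t*exp(5*t), -2*t*exp(5*t) + exp(5*t)]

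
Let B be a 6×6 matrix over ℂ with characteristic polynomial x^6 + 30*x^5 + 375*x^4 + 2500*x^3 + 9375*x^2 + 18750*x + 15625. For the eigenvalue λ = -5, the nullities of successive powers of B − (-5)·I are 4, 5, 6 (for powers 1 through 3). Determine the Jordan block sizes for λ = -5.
Block sizes for λ = -5: [3, 1, 1, 1]

From the dimensions of kernels of powers, the number of Jordan blocks of size at least j is d_j − d_{j−1} where d_j = dim ker(N^j) (with d_0 = 0). Computing the differences gives [4, 1, 1].
The number of blocks of size exactly k is (#blocks of size ≥ k) − (#blocks of size ≥ k + 1), so the partition is: 3 block(s) of size 1, 1 block(s) of size 3.
In nonincreasing order the block sizes are [3, 1, 1, 1].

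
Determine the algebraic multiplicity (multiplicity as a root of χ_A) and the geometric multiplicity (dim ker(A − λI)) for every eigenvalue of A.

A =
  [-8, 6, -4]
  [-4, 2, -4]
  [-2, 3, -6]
λ = -4: alg = 3, geom = 2

Step 1 — factor the characteristic polynomial to read off the algebraic multiplicities:
  χ_A(x) = (x + 4)^3

Step 2 — compute geometric multiplicities via the rank-nullity identity g(λ) = n − rank(A − λI):
  rank(A − (-4)·I) = 1, so dim ker(A − (-4)·I) = n − 1 = 2

Summary:
  λ = -4: algebraic multiplicity = 3, geometric multiplicity = 2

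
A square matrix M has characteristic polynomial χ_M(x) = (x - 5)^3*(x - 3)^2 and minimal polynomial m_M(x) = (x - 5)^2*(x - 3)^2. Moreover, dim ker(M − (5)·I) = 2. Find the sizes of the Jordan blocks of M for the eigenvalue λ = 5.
Block sizes for λ = 5: [2, 1]

Step 1 — from the characteristic polynomial, algebraic multiplicity of λ = 5 is 3. From dim ker(M − (5)·I) = 2, there are exactly 2 Jordan blocks for λ = 5.
Step 2 — from the minimal polynomial, the factor (x − 5)^2 tells us the largest block for λ = 5 has size 2.
Step 3 — with total size 3, 2 blocks, and largest block 2, the block sizes (in nonincreasing order) are [2, 1].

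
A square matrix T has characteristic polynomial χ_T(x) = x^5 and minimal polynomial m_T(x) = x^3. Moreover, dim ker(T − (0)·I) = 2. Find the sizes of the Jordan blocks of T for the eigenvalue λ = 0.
Block sizes for λ = 0: [3, 2]

Step 1 — from the characteristic polynomial, algebraic multiplicity of λ = 0 is 5. From dim ker(T − (0)·I) = 2, there are exactly 2 Jordan blocks for λ = 0.
Step 2 — from the minimal polynomial, the factor (x − 0)^3 tells us the largest block for λ = 0 has size 3.
Step 3 — with total size 5, 2 blocks, and largest block 3, the block sizes (in nonincreasing order) are [3, 2].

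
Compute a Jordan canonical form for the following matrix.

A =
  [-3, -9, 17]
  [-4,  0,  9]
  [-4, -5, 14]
J_1(1) ⊕ J_2(5)

The characteristic polynomial is
  det(x·I − A) = x^3 - 11*x^2 + 35*x - 25 = (x - 5)^2*(x - 1)

Eigenvalues and multiplicities (the geometric multiplicity of λ is n − rank(A − λI), which equals the number of Jordan blocks for λ):
  λ = 1: algebraic multiplicity = 1, geometric multiplicity = 1
  λ = 5: algebraic multiplicity = 2, geometric multiplicity = 1

Determining the block sizes for each eigenvalue:
  λ = 1: one block (gm = 1), so the single block has size am = 1 → block sizes [1]
  λ = 5: one block (gm = 1), so the single block has size am = 2 → block sizes [2]

Assembling the blocks gives a Jordan form
J =
  [1, 0, 0]
  [0, 5, 1]
  [0, 0, 5]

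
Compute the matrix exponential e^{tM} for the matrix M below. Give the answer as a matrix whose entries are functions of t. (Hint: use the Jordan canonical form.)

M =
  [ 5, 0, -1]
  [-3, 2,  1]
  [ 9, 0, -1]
e^{tM} =
  [3*t*exp(2*t) + exp(2*t), 0, -t*exp(2*t)]
  [-3*t*exp(2*t), exp(2*t), t*exp(2*t)]
  [9*t*exp(2*t), 0, -3*t*exp(2*t) + exp(2*t)]

Strategy: write M = P · J · P⁻¹ where J is a Jordan canonical form, so e^{tM} = P · e^{tJ} · P⁻¹, and e^{tJ} can be computed block-by-block.

M has Jordan form
J =
  [2, 1, 0]
  [0, 2, 0]
  [0, 0, 2]
(up to reordering of blocks).

Per-block formulas:
  For a 2×2 Jordan block J_2(2): exp(t · J_2(2)) = e^(2t)·(I + t·N), where N is the 2×2 nilpotent shift.
  For a 1×1 block at λ = 2: exp(t · [2]) = [e^(2t)].

After assembling e^{tJ} and conjugating by P, we get:

e^{tM} =
  [3*t*exp(2*t) + exp(2*t), 0, -t*exp(2*t)]
  [-3*t*exp(2*t), exp(2*t), t*exp(2*t)]
  [9*t*exp(2*t), 0, -3*t*exp(2*t) + exp(2*t)]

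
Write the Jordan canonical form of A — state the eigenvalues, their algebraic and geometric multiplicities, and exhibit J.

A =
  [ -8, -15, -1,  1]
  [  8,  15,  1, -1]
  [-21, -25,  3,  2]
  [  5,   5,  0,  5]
J_1(0) ⊕ J_2(5) ⊕ J_1(5)

The characteristic polynomial is
  det(x·I − A) = x^4 - 15*x^3 + 75*x^2 - 125*x = x*(x - 5)^3

Eigenvalues and multiplicities (the geometric multiplicity of λ is n − rank(A − λI), which equals the number of Jordan blocks for λ):
  λ = 0: algebraic multiplicity = 1, geometric multiplicity = 1
  λ = 5: algebraic multiplicity = 3, geometric multiplicity = 2

Determining the block sizes for each eigenvalue:
  λ = 0: one block (gm = 1), so the single block has size am = 1 → block sizes [1]
  λ = 5: 2 blocks summing to 3 forces exactly one block of size 2 and the rest size 1 → block sizes [2, 1]

Assembling the blocks gives a Jordan form
J =
  [0, 0, 0, 0]
  [0, 5, 1, 0]
  [0, 0, 5, 0]
  [0, 0, 0, 5]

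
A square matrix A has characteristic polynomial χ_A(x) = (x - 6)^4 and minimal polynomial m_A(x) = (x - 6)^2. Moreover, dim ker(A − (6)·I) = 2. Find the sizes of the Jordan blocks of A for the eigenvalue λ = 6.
Block sizes for λ = 6: [2, 2]

Step 1 — from the characteristic polynomial, algebraic multiplicity of λ = 6 is 4. From dim ker(A − (6)·I) = 2, there are exactly 2 Jordan blocks for λ = 6.
Step 2 — from the minimal polynomial, the factor (x − 6)^2 tells us the largest block for λ = 6 has size 2.
Step 3 — with total size 4, 2 blocks, and largest block 2, the block sizes (in nonincreasing order) are [2, 2].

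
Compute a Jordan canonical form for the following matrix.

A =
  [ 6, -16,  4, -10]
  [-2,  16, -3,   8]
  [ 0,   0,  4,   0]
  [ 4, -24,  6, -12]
J_1(2) ⊕ J_2(4) ⊕ J_1(4)

The characteristic polynomial is
  det(x·I − A) = x^4 - 14*x^3 + 72*x^2 - 160*x + 128 = (x - 4)^3*(x - 2)

Eigenvalues and multiplicities (the geometric multiplicity of λ is n − rank(A − λI), which equals the number of Jordan blocks for λ):
  λ = 2: algebraic multiplicity = 1, geometric multiplicity = 1
  λ = 4: algebraic multiplicity = 3, geometric multiplicity = 2

Determining the block sizes for each eigenvalue:
  λ = 2: one block (gm = 1), so the single block has size am = 1 → block sizes [1]
  λ = 4: 2 blocks summing to 3 forces exactly one block of size 2 and the rest size 1 → block sizes [2, 1]

Assembling the blocks gives a Jordan form
J =
  [2, 0, 0, 0]
  [0, 4, 1, 0]
  [0, 0, 4, 0]
  [0, 0, 0, 4]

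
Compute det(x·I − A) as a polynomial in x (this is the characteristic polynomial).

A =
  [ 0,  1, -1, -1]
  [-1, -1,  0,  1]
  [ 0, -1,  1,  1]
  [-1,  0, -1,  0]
x^4

Expanding det(x·I − A) (e.g. by cofactor expansion or by noting that A is similar to its Jordan form J, which has the same characteristic polynomial as A) gives
  χ_A(x) = x^4
which factors as x^4. The eigenvalues (with algebraic multiplicities) are λ = 0 with multiplicity 4.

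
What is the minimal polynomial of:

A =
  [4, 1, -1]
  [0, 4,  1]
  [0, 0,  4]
x^3 - 12*x^2 + 48*x - 64

The characteristic polynomial is χ_A(x) = (x - 4)^3, so the eigenvalues are known. The minimal polynomial is
  m_A(x) = Π_λ (x − λ)^{k_λ}
where k_λ is the size of the *largest* Jordan block for λ (equivalently, the smallest k with (A − λI)^k v = 0 for every generalised eigenvector v of λ).

  λ = 4: largest Jordan block has size 3, contributing (x − 4)^3

So m_A(x) = (x - 4)^3 = x^3 - 12*x^2 + 48*x - 64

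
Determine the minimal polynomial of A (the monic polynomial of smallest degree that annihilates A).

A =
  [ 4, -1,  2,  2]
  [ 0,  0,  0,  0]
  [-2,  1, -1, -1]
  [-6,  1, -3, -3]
x^2

The characteristic polynomial is χ_A(x) = x^4, so the eigenvalues are known. The minimal polynomial is
  m_A(x) = Π_λ (x − λ)^{k_λ}
where k_λ is the size of the *largest* Jordan block for λ (equivalently, the smallest k with (A − λI)^k v = 0 for every generalised eigenvector v of λ).

  λ = 0: largest Jordan block has size 2, contributing (x − 0)^2

So m_A(x) = x^2 = x^2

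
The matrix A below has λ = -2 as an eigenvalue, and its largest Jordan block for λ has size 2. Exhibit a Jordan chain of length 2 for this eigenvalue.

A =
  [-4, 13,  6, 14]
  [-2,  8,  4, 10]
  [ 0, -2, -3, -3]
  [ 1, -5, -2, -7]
A Jordan chain for λ = -2 of length 2:
v_1 = (3, 2, -1, -1)ᵀ
v_2 = (2, 1, -1, 0)ᵀ

Let N = A − (-2)·I. We want v_2 with N^2 v_2 = 0 but N^1 v_2 ≠ 0; then v_{j-1} := N · v_j for j = 2, …, 2.

Pick v_2 = (2, 1, -1, 0)ᵀ.
Then v_1 = N · v_2 = (3, 2, -1, -1)ᵀ.

Sanity check: (A − (-2)·I) v_1 = (0, 0, 0, 0)ᵀ = 0. ✓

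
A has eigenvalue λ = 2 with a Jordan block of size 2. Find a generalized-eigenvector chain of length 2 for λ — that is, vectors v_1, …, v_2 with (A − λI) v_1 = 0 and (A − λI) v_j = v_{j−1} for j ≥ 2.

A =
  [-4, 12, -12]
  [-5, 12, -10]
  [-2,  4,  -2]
A Jordan chain for λ = 2 of length 2:
v_1 = (-6, -5, -2)ᵀ
v_2 = (1, 0, 0)ᵀ

Let N = A − (2)·I. We want v_2 with N^2 v_2 = 0 but N^1 v_2 ≠ 0; then v_{j-1} := N · v_j for j = 2, …, 2.

Pick v_2 = (1, 0, 0)ᵀ.
Then v_1 = N · v_2 = (-6, -5, -2)ᵀ.

Sanity check: (A − (2)·I) v_1 = (0, 0, 0)ᵀ = 0. ✓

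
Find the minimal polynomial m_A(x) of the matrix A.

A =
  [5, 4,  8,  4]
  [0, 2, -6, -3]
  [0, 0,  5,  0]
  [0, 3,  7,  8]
x^3 - 15*x^2 + 75*x - 125

The characteristic polynomial is χ_A(x) = (x - 5)^4, so the eigenvalues are known. The minimal polynomial is
  m_A(x) = Π_λ (x − λ)^{k_λ}
where k_λ is the size of the *largest* Jordan block for λ (equivalently, the smallest k with (A − λI)^k v = 0 for every generalised eigenvector v of λ).

  λ = 5: largest Jordan block has size 3, contributing (x − 5)^3

So m_A(x) = (x - 5)^3 = x^3 - 15*x^2 + 75*x - 125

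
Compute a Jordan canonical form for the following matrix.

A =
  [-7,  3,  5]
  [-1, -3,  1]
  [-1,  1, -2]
J_3(-4)

The characteristic polynomial is
  det(x·I − A) = x^3 + 12*x^2 + 48*x + 64 = (x + 4)^3

Eigenvalues and multiplicities (the geometric multiplicity of λ is n − rank(A − λI), which equals the number of Jordan blocks for λ):
  λ = -4: algebraic multiplicity = 3, geometric multiplicity = 1

Determining the block sizes for each eigenvalue:
  λ = -4: one block (gm = 1), so the single block has size am = 3 → block sizes [3]

Assembling the blocks gives a Jordan form
J =
  [-4,  1,  0]
  [ 0, -4,  1]
  [ 0,  0, -4]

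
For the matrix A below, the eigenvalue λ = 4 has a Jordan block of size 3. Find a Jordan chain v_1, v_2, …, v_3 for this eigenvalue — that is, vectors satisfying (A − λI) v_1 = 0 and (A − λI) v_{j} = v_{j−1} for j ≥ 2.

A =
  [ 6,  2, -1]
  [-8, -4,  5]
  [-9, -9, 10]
A Jordan chain for λ = 4 of length 3:
v_1 = (-3, 3, 0)ᵀ
v_2 = (2, -8, -9)ᵀ
v_3 = (1, 0, 0)ᵀ

Let N = A − (4)·I. We want v_3 with N^3 v_3 = 0 but N^2 v_3 ≠ 0; then v_{j-1} := N · v_j for j = 3, …, 2.

Pick v_3 = (1, 0, 0)ᵀ.
Then v_2 = N · v_3 = (2, -8, -9)ᵀ.
Then v_1 = N · v_2 = (-3, 3, 0)ᵀ.

Sanity check: (A − (4)·I) v_1 = (0, 0, 0)ᵀ = 0. ✓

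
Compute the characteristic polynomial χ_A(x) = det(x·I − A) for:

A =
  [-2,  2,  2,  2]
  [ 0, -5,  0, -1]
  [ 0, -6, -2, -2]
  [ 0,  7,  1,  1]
x^4 + 8*x^3 + 24*x^2 + 32*x + 16

Expanding det(x·I − A) (e.g. by cofactor expansion or by noting that A is similar to its Jordan form J, which has the same characteristic polynomial as A) gives
  χ_A(x) = x^4 + 8*x^3 + 24*x^2 + 32*x + 16
which factors as (x + 2)^4. The eigenvalues (with algebraic multiplicities) are λ = -2 with multiplicity 4.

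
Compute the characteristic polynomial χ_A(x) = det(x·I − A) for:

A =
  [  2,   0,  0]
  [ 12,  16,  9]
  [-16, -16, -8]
x^3 - 10*x^2 + 32*x - 32

Expanding det(x·I − A) (e.g. by cofactor expansion or by noting that A is similar to its Jordan form J, which has the same characteristic polynomial as A) gives
  χ_A(x) = x^3 - 10*x^2 + 32*x - 32
which factors as (x - 4)^2*(x - 2). The eigenvalues (with algebraic multiplicities) are λ = 2 with multiplicity 1, λ = 4 with multiplicity 2.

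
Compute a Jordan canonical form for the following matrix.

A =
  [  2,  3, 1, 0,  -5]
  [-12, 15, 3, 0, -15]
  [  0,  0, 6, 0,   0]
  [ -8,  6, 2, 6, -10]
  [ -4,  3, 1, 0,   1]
J_2(6) ⊕ J_1(6) ⊕ J_1(6) ⊕ J_1(6)

The characteristic polynomial is
  det(x·I − A) = x^5 - 30*x^4 + 360*x^3 - 2160*x^2 + 6480*x - 7776 = (x - 6)^5

Eigenvalues and multiplicities (the geometric multiplicity of λ is n − rank(A − λI), which equals the number of Jordan blocks for λ):
  λ = 6: algebraic multiplicity = 5, geometric multiplicity = 4

Determining the block sizes for each eigenvalue:
  λ = 6: 4 blocks summing to 5 forces exactly one block of size 2 and the rest size 1 → block sizes [2, 1, 1, 1]

Assembling the blocks gives a Jordan form
J =
  [6, 1, 0, 0, 0]
  [0, 6, 0, 0, 0]
  [0, 0, 6, 0, 0]
  [0, 0, 0, 6, 0]
  [0, 0, 0, 0, 6]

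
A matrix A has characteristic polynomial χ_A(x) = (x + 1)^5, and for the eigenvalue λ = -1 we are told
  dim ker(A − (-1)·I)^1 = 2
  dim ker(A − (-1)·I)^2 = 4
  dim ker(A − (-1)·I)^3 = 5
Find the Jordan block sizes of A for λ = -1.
Block sizes for λ = -1: [3, 2]

From the dimensions of kernels of powers, the number of Jordan blocks of size at least j is d_j − d_{j−1} where d_j = dim ker(N^j) (with d_0 = 0). Computing the differences gives [2, 2, 1].
The number of blocks of size exactly k is (#blocks of size ≥ k) − (#blocks of size ≥ k + 1), so the partition is: 1 block(s) of size 2, 1 block(s) of size 3.
In nonincreasing order the block sizes are [3, 2].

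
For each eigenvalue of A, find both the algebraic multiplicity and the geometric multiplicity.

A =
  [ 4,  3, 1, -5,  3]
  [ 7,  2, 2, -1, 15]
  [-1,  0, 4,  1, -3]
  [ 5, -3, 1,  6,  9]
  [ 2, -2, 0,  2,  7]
λ = 4: alg = 2, geom = 2; λ = 5: alg = 3, geom = 2

Step 1 — factor the characteristic polynomial to read off the algebraic multiplicities:
  χ_A(x) = (x - 5)^3*(x - 4)^2

Step 2 — compute geometric multiplicities via the rank-nullity identity g(λ) = n − rank(A − λI):
  rank(A − (4)·I) = 3, so dim ker(A − (4)·I) = n − 3 = 2
  rank(A − (5)·I) = 3, so dim ker(A − (5)·I) = n − 3 = 2

Summary:
  λ = 4: algebraic multiplicity = 2, geometric multiplicity = 2
  λ = 5: algebraic multiplicity = 3, geometric multiplicity = 2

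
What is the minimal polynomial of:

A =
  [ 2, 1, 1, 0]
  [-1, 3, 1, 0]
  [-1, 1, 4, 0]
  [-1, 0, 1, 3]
x^3 - 9*x^2 + 27*x - 27

The characteristic polynomial is χ_A(x) = (x - 3)^4, so the eigenvalues are known. The minimal polynomial is
  m_A(x) = Π_λ (x − λ)^{k_λ}
where k_λ is the size of the *largest* Jordan block for λ (equivalently, the smallest k with (A − λI)^k v = 0 for every generalised eigenvector v of λ).

  λ = 3: largest Jordan block has size 3, contributing (x − 3)^3

So m_A(x) = (x - 3)^3 = x^3 - 9*x^2 + 27*x - 27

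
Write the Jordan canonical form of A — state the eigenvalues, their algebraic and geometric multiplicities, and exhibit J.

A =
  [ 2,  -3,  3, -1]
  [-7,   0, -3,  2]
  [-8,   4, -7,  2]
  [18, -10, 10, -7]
J_3(-3) ⊕ J_1(-3)

The characteristic polynomial is
  det(x·I − A) = x^4 + 12*x^3 + 54*x^2 + 108*x + 81 = (x + 3)^4

Eigenvalues and multiplicities (the geometric multiplicity of λ is n − rank(A − λI), which equals the number of Jordan blocks for λ):
  λ = -3: algebraic multiplicity = 4, geometric multiplicity = 2

Determining the block sizes for each eigenvalue:
  λ = -3: with am = 4 and gm = 2, the partition is not yet determined (e.g. several partitions of 4 into 2 parts exist). Let N = A − (-3)·I. Computing rank(N^1) = 2, rank(N^2) = 1, rank(N^3) = 0; the number of blocks of size ≥ j is rank(N^{j−1}) − rank(N^j), giving [2, 1, 1]. So we have 1 block(s) of size 3, 1 block(s) of size 1 → block sizes [3, 1]

Assembling the blocks gives a Jordan form
J =
  [-3,  1,  0,  0]
  [ 0, -3,  1,  0]
  [ 0,  0, -3,  0]
  [ 0,  0,  0, -3]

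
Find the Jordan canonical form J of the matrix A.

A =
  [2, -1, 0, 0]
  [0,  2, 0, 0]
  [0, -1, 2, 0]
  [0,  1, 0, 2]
J_2(2) ⊕ J_1(2) ⊕ J_1(2)

The characteristic polynomial is
  det(x·I − A) = x^4 - 8*x^3 + 24*x^2 - 32*x + 16 = (x - 2)^4

Eigenvalues and multiplicities (the geometric multiplicity of λ is n − rank(A − λI), which equals the number of Jordan blocks for λ):
  λ = 2: algebraic multiplicity = 4, geometric multiplicity = 3

Determining the block sizes for each eigenvalue:
  λ = 2: 3 blocks summing to 4 forces exactly one block of size 2 and the rest size 1 → block sizes [2, 1, 1]

Assembling the blocks gives a Jordan form
J =
  [2, 1, 0, 0]
  [0, 2, 0, 0]
  [0, 0, 2, 0]
  [0, 0, 0, 2]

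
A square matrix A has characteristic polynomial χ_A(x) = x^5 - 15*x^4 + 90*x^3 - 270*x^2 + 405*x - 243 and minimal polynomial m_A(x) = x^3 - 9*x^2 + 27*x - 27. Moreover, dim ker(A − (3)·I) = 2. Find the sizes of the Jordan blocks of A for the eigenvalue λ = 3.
Block sizes for λ = 3: [3, 2]

Step 1 — from the characteristic polynomial, algebraic multiplicity of λ = 3 is 5. From dim ker(A − (3)·I) = 2, there are exactly 2 Jordan blocks for λ = 3.
Step 2 — from the minimal polynomial, the factor (x − 3)^3 tells us the largest block for λ = 3 has size 3.
Step 3 — with total size 5, 2 blocks, and largest block 3, the block sizes (in nonincreasing order) are [3, 2].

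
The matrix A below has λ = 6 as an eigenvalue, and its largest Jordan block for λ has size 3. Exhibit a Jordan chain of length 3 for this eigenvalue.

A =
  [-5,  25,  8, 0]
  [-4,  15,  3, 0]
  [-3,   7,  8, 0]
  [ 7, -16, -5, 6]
A Jordan chain for λ = 6 of length 3:
v_1 = (-3, -1, -1, 2)ᵀ
v_2 = (-11, -4, -3, 7)ᵀ
v_3 = (1, 0, 0, 0)ᵀ

Let N = A − (6)·I. We want v_3 with N^3 v_3 = 0 but N^2 v_3 ≠ 0; then v_{j-1} := N · v_j for j = 3, …, 2.

Pick v_3 = (1, 0, 0, 0)ᵀ.
Then v_2 = N · v_3 = (-11, -4, -3, 7)ᵀ.
Then v_1 = N · v_2 = (-3, -1, -1, 2)ᵀ.

Sanity check: (A − (6)·I) v_1 = (0, 0, 0, 0)ᵀ = 0. ✓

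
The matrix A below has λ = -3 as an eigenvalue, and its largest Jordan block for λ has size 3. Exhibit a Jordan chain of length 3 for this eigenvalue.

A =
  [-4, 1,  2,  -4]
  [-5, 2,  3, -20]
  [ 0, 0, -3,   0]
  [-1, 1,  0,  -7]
A Jordan chain for λ = -3 of length 3:
v_1 = (1, 5, 0, 1)ᵀ
v_2 = (2, 3, 0, 0)ᵀ
v_3 = (0, 0, 1, 0)ᵀ

Let N = A − (-3)·I. We want v_3 with N^3 v_3 = 0 but N^2 v_3 ≠ 0; then v_{j-1} := N · v_j for j = 3, …, 2.

Pick v_3 = (0, 0, 1, 0)ᵀ.
Then v_2 = N · v_3 = (2, 3, 0, 0)ᵀ.
Then v_1 = N · v_2 = (1, 5, 0, 1)ᵀ.

Sanity check: (A − (-3)·I) v_1 = (0, 0, 0, 0)ᵀ = 0. ✓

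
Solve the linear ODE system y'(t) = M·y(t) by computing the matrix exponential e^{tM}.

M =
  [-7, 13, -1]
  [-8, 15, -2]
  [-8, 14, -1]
e^{tM} =
  [-2*exp(5*t) + 3*exp(t), -3*t*exp(t) + 4*exp(5*t) - 4*exp(t), 3*t*exp(t) - exp(5*t) + exp(t)]
  [-2*exp(5*t) + 2*exp(t), -2*t*exp(t) + 4*exp(5*t) - 3*exp(t), 2*t*exp(t) - exp(5*t) + exp(t)]
  [-2*exp(5*t) + 2*exp(t), -2*t*exp(t) + 4*exp(5*t) - 4*exp(t), 2*t*exp(t) - exp(5*t) + 2*exp(t)]

Strategy: write M = P · J · P⁻¹ where J is a Jordan canonical form, so e^{tM} = P · e^{tJ} · P⁻¹, and e^{tJ} can be computed block-by-block.

M has Jordan form
J =
  [1, 1, 0]
  [0, 1, 0]
  [0, 0, 5]
(up to reordering of blocks).

Per-block formulas:
  For a 2×2 Jordan block J_2(1): exp(t · J_2(1)) = e^(1t)·(I + t·N), where N is the 2×2 nilpotent shift.
  For a 1×1 block at λ = 5: exp(t · [5]) = [e^(5t)].

After assembling e^{tJ} and conjugating by P, we get:

e^{tM} =
  [-2*exp(5*t) + 3*exp(t), -3*t*exp(t) + 4*exp(5*t) - 4*exp(t), 3*t*exp(t) - exp(5*t) + exp(t)]
  [-2*exp(5*t) + 2*exp(t), -2*t*exp(t) + 4*exp(5*t) - 3*exp(t), 2*t*exp(t) - exp(5*t) + exp(t)]
  [-2*exp(5*t) + 2*exp(t), -2*t*exp(t) + 4*exp(5*t) - 4*exp(t), 2*t*exp(t) - exp(5*t) + 2*exp(t)]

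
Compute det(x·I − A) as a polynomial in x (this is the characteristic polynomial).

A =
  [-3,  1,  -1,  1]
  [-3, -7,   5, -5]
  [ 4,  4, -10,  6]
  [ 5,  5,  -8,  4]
x^4 + 16*x^3 + 96*x^2 + 256*x + 256

Expanding det(x·I − A) (e.g. by cofactor expansion or by noting that A is similar to its Jordan form J, which has the same characteristic polynomial as A) gives
  χ_A(x) = x^4 + 16*x^3 + 96*x^2 + 256*x + 256
which factors as (x + 4)^4. The eigenvalues (with algebraic multiplicities) are λ = -4 with multiplicity 4.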